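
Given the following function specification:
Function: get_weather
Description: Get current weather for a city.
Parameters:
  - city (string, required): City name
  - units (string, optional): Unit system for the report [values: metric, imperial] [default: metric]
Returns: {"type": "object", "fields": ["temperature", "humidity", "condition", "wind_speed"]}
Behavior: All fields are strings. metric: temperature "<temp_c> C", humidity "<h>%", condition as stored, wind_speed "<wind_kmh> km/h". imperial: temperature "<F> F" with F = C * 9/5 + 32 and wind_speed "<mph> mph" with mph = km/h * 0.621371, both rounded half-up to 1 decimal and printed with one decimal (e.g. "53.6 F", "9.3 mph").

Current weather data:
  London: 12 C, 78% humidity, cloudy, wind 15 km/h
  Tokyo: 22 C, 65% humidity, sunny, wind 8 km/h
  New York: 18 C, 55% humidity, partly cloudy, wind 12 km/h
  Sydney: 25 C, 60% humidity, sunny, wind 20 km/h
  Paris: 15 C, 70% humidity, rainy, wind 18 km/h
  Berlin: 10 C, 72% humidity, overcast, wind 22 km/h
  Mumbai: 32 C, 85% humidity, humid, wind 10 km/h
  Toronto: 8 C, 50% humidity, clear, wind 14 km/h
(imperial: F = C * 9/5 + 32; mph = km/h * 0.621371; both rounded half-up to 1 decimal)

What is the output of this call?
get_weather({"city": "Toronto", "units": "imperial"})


Toronto record: 8 C, 50%, clear, 14 km/h
imperial: temperature = 8 * 9/5 + 32 = 46.4 -> 46.4 F
imperial: wind_speed = 14 * 0.621371 = 8.699194 -> 8.7 mph
Output:
{"temperature": "46.4 F", "humidity": "50%", "condition": "clear", "wind_speed": "8.7 mph"}


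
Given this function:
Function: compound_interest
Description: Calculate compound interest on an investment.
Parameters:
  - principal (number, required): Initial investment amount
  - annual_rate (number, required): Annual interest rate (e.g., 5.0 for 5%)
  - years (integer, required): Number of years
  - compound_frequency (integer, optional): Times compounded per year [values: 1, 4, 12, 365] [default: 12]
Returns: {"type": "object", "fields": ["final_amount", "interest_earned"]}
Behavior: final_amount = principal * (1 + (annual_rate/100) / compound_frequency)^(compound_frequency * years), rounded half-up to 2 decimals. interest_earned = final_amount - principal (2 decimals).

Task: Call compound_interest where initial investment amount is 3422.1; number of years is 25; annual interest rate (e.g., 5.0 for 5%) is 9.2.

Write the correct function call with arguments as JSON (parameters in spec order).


Mapping each described value to its parameter name:
  'Initial investment amount' -> principal = 3422.1
  'Number of years' -> years = 25
  'Annual interest rate (e.g., 5.0 for 5%)' -> annual_rate = 9.2
compound_interest({"principal": 3422.1, "annual_rate": 9.2, "years": 25})


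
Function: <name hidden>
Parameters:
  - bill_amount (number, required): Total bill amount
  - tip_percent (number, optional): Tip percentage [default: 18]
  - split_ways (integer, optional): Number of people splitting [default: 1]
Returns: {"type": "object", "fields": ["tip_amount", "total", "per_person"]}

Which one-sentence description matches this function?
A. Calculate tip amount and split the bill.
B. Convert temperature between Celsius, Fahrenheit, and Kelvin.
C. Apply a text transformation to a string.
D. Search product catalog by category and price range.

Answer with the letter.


Parameters bill_amount, tip_percent, split_ways and return ["tip_amount", "total", "per_person"] fit: Calculate tip amount and split the bill.
A


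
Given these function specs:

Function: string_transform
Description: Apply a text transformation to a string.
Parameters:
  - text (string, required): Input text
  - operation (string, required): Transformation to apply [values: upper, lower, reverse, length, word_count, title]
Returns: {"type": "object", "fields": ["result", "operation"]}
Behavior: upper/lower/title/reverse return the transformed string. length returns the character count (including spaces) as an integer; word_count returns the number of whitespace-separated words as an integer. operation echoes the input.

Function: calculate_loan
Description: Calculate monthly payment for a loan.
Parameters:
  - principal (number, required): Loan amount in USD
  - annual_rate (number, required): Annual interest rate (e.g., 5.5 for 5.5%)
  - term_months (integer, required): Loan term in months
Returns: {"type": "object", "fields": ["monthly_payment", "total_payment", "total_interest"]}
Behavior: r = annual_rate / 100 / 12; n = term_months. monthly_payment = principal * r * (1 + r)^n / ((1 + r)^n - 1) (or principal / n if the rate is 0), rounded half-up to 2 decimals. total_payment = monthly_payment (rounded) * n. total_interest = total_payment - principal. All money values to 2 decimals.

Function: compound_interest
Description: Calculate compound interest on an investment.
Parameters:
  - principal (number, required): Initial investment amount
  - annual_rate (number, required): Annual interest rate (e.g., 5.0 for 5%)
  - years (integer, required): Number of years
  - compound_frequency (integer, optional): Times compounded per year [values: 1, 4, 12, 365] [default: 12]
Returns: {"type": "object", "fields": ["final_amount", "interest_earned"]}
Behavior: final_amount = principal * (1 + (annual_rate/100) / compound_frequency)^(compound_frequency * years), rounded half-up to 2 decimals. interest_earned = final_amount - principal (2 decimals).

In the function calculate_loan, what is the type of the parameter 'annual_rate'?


The calculate_loan spec declares:
  - annual_rate (number, required): Annual interest rate (e.g., 5.5 for 5.5%)
Type:
number


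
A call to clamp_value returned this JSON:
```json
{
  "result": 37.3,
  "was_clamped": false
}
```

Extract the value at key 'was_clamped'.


false


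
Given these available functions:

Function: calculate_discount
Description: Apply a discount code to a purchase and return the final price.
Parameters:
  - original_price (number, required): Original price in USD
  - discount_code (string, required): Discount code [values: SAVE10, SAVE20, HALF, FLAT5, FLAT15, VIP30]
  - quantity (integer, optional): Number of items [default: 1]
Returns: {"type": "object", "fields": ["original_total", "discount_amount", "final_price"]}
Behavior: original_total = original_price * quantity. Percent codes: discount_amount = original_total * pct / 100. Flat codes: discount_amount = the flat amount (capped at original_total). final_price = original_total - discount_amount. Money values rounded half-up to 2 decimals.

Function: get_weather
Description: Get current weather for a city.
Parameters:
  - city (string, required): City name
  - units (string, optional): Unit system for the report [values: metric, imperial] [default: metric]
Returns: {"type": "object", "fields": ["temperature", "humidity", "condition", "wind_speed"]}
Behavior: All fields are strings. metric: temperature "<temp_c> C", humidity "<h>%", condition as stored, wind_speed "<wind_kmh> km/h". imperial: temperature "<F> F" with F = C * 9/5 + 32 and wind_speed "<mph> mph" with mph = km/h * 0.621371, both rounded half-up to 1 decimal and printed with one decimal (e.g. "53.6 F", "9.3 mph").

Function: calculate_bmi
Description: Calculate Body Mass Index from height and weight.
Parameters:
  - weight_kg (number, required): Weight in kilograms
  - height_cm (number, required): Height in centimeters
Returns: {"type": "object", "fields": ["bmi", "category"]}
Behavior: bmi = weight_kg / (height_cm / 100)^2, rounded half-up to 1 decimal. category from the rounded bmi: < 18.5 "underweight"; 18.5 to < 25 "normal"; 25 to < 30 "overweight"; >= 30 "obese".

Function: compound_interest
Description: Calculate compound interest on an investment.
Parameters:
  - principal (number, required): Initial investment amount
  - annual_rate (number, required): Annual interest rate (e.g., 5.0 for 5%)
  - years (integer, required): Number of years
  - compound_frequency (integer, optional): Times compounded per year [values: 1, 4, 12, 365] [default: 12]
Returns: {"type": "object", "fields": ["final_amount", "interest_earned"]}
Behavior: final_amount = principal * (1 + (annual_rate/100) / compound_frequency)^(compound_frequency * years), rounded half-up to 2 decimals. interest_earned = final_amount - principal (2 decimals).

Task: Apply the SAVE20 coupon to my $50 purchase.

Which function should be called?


The task needs a function whose description is: Apply a discount code to a purchase and return the final price.
calculate_discount


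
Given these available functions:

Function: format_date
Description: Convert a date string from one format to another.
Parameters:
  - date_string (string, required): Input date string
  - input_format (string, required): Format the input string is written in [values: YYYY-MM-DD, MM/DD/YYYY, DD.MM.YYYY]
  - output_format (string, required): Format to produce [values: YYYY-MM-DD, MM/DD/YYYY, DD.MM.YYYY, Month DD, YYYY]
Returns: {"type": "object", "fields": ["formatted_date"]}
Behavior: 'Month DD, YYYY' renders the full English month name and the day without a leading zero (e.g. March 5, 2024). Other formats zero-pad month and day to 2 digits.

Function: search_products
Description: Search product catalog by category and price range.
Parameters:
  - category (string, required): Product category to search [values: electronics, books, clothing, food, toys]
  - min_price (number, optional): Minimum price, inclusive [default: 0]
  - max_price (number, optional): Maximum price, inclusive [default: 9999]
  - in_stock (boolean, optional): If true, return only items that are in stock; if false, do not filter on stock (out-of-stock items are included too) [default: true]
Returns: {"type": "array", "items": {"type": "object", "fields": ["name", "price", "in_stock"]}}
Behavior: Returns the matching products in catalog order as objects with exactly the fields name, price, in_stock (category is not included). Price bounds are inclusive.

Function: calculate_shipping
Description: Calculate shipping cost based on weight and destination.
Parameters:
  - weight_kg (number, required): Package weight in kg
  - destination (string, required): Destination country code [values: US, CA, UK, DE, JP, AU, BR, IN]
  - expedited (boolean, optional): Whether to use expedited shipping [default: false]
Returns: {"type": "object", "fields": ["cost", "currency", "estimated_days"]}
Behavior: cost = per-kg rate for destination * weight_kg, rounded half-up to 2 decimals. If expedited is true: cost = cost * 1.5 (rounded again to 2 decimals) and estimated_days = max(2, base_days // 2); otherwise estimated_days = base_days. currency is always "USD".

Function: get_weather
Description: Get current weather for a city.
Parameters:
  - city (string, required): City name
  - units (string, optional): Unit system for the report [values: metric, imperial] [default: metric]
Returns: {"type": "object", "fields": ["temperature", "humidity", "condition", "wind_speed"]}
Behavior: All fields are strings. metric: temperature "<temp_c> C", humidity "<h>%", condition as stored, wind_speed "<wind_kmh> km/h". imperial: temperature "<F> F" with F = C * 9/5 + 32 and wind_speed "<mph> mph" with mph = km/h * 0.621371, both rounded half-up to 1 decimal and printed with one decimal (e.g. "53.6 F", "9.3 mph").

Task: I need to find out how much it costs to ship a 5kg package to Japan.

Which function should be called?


The task needs a function whose description is: Calculate shipping cost based on weight and destination.
calculate_shipping


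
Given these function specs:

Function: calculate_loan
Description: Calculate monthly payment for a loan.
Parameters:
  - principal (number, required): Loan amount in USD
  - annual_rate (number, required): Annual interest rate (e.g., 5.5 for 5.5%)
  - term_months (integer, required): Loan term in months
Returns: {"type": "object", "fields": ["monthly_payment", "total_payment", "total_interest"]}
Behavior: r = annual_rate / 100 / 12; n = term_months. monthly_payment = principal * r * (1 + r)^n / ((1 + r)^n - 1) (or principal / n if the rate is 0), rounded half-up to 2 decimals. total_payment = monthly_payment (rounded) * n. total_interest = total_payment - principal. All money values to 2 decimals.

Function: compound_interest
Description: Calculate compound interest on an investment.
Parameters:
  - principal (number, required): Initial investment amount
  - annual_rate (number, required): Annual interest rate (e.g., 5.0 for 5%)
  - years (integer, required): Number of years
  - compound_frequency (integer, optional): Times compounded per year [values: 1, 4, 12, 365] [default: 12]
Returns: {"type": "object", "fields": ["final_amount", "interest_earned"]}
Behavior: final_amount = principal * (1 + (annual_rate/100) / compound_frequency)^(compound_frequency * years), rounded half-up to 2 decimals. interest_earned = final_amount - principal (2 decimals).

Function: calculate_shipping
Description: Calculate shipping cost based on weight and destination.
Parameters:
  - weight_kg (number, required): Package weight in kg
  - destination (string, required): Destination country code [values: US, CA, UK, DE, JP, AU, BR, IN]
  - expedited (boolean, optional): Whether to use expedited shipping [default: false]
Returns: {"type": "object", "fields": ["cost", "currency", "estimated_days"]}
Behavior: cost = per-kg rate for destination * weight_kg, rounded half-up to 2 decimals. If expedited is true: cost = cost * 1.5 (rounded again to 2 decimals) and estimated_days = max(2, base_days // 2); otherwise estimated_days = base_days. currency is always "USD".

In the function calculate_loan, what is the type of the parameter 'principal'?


The calculate_loan spec declares:
  - principal (number, required): Loan amount in USD
Type:
number


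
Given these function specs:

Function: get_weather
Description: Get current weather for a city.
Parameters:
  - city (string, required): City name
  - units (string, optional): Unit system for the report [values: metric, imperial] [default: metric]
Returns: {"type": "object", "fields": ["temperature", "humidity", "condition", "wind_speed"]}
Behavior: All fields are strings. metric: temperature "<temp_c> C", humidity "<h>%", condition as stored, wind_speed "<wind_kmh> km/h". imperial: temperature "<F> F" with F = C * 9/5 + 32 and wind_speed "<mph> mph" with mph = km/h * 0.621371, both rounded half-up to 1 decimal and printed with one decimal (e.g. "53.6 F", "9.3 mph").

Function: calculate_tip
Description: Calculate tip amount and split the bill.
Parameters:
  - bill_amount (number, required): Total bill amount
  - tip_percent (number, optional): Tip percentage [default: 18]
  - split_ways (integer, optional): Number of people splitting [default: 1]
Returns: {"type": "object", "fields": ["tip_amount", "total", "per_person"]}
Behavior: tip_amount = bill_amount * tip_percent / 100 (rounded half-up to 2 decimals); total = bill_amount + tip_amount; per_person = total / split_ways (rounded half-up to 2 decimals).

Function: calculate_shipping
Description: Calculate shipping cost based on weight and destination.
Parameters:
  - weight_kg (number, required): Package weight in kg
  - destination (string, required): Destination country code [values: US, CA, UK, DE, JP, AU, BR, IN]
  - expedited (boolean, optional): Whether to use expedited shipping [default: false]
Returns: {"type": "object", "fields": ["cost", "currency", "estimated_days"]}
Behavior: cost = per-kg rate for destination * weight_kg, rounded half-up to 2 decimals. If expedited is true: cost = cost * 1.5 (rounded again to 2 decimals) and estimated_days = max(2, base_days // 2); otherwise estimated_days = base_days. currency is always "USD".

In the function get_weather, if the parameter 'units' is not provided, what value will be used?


The get_weather spec declares:
  - units (string, optional): Unit system for the report [values: metric, imperial] [default: metric]
Default:
metric


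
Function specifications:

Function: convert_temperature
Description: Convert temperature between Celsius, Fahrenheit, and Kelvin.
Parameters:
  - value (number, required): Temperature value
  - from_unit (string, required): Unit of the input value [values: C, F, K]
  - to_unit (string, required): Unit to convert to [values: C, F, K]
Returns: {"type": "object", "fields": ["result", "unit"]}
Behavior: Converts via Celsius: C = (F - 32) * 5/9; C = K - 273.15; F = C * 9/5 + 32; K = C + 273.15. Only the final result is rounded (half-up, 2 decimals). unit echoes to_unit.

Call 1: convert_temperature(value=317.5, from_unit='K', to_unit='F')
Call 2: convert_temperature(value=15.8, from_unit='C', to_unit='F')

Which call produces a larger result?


Call 1:
  To C: 317.5 - 273.15 = 44.35
  To F: 44.35 * 9/5 + 32 = 111.83
  Round to 2 decimals: 111.83
  -> 111.83 F
Call 2:
  Input already in C: 15.8
  To F: 15.8 * 9/5 + 32 = 60.44
  Round to 2 decimals: 60.44
  -> 60.44 F
Call 1 (111.83 F)


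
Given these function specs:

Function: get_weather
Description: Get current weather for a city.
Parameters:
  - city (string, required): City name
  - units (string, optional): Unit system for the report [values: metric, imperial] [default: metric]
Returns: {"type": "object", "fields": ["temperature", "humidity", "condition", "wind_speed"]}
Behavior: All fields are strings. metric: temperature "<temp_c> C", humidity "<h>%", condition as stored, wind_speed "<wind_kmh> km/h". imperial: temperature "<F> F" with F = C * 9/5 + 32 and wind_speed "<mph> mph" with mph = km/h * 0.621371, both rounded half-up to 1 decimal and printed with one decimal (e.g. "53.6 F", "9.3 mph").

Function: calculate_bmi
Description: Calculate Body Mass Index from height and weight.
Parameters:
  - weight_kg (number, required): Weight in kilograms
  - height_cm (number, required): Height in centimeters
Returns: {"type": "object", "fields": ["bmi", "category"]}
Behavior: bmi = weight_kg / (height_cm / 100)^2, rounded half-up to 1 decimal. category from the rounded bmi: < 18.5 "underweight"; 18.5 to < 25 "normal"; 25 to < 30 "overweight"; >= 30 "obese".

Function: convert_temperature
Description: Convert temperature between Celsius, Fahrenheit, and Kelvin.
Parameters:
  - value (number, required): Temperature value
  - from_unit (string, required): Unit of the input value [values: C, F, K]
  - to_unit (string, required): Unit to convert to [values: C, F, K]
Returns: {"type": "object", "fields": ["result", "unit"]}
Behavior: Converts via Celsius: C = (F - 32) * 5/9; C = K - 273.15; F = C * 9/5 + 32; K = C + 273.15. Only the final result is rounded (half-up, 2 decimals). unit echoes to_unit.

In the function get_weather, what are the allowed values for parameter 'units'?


The get_weather spec declares:
  - units (string, optional): Unit system for the report [values: metric, imperial] [default: metric]
Allowed values:
metric, imperial


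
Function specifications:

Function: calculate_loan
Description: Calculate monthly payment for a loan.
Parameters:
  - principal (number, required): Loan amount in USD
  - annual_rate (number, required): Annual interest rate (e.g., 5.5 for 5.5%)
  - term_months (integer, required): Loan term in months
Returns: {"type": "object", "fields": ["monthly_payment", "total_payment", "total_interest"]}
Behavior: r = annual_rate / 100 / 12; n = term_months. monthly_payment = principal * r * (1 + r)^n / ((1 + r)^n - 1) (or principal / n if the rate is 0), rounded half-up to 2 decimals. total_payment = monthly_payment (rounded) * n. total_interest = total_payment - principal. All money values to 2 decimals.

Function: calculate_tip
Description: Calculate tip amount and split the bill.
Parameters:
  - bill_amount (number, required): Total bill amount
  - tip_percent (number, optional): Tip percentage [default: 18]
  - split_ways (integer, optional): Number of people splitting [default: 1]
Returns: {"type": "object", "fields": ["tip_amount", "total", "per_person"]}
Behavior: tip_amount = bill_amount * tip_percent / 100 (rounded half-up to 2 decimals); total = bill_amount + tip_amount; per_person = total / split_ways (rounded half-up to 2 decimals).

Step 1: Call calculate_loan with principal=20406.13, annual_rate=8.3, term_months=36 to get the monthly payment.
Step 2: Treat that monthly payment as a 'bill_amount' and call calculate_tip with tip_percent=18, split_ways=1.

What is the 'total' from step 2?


Step 1: calculate_loan(principal=20406.13, annual_rate=8.3, term_months=36)
  r = 8.3 / 100 / 12 = 0.006916666667 (keep full precision)
  (1 + r)^36 = 1.28164297
  monthly_payment = 20406.13 * 0.006916666667 * 1.28164297 / (1.28164297 - 1) = 642.281835 -> 642.28
  total_payment = 642.28 * 36 = 23122.08
  total_interest = 23122.08 - 20406.13 = 2715.95
  -> monthly_payment = 642.28
Step 2: calculate_tip(bill_amount=642.28, tip_percent=18, split_ways=1)
  tip_amount = 642.28 * 18/100 = 115.6104 -> 115.61
  total = 642.28 + 115.61 = 757.89
  per_person = 757.89 / 1 = 757.89 -> 757.89
  -> total = 757.89
$757.89


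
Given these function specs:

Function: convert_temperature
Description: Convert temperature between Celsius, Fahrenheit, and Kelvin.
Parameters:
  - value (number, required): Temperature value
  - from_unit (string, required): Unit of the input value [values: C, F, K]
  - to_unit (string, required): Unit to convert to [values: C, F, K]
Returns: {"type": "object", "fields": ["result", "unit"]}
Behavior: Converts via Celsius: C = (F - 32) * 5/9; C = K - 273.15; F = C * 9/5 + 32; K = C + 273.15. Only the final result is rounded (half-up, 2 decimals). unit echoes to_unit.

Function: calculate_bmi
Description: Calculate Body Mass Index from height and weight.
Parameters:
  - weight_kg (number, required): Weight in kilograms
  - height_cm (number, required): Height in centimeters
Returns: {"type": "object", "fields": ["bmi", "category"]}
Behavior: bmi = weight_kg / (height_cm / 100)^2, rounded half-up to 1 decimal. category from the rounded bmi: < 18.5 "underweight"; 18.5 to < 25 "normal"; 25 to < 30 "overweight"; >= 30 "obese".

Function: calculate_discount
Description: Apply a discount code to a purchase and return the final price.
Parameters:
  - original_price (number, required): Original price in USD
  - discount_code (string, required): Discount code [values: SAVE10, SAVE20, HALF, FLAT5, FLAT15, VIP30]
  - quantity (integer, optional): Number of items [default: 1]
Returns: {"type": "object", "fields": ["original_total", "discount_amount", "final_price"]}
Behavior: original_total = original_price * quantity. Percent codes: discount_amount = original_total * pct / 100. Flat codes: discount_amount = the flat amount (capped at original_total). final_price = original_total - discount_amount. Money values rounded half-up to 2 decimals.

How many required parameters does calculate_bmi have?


Parameters of calculate_bmi: weight_kg (required), height_cm (required)
Required count:
2


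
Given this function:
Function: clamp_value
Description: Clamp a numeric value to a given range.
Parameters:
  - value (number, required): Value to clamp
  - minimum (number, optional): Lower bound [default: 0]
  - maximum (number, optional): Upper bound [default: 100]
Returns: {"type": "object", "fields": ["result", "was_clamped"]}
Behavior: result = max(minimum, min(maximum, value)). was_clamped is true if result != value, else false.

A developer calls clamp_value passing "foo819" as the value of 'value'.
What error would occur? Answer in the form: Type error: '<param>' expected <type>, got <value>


Spec: 'value' is declared as number; "foo819" is a string.
Type error: 'value' expected number, got "foo819"


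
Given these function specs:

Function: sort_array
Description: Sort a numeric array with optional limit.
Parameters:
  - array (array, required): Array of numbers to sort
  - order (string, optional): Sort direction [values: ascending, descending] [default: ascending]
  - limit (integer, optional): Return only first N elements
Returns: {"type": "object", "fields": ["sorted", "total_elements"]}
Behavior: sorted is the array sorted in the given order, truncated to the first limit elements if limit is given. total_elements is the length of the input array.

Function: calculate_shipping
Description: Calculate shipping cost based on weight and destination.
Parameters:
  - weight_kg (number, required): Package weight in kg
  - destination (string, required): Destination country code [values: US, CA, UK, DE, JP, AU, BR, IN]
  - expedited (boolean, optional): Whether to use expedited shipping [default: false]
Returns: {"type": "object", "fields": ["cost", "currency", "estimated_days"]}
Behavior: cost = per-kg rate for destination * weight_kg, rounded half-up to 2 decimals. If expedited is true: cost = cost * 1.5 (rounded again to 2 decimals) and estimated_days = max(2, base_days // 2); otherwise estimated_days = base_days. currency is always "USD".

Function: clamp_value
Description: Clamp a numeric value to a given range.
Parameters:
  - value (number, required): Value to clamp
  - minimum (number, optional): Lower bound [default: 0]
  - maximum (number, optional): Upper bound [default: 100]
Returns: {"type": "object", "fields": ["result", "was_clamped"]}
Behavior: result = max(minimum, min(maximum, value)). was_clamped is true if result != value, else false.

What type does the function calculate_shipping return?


The calculate_shipping spec declares Returns: {"type": "object", "fields": ["cost", "currency", "estimated_days"]}
Type:
object


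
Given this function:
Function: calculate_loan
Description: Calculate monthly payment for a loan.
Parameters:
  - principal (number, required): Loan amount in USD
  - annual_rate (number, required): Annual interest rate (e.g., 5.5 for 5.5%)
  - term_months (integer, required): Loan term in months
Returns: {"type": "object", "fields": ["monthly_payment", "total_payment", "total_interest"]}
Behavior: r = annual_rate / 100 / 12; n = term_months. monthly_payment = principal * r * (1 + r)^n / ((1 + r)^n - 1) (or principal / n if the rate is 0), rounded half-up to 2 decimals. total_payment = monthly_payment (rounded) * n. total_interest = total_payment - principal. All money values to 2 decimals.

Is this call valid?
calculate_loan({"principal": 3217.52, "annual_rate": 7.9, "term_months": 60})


Checking all required parameters present and types match... All valid.
Valid


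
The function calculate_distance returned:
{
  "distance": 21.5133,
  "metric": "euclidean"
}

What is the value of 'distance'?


21.5133


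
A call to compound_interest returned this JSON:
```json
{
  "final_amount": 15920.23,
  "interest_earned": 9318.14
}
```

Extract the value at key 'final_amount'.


15920.23


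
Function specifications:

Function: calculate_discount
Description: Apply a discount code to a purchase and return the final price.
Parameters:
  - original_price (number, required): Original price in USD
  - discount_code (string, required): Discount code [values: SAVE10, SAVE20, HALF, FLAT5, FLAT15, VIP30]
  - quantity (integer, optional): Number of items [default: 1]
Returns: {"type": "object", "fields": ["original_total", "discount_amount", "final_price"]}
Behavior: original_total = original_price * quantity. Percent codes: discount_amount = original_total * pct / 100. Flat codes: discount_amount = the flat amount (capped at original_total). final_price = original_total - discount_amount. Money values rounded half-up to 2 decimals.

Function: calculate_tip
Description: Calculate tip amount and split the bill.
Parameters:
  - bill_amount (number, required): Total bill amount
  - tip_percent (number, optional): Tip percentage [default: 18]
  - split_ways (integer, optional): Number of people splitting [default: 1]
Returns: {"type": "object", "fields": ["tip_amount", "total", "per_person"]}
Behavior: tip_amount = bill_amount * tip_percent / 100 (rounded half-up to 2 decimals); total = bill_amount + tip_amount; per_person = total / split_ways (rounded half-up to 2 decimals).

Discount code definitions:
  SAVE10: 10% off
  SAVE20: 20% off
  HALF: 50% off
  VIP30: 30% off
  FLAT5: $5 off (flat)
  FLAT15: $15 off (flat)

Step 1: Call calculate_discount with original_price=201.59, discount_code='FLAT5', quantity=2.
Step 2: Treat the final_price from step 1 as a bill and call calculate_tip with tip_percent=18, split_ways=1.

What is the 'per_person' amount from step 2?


Step 1: calculate_discount(original_price=201.59, discount_code=FLAT5, quantity=2)
  original_total = 201.59 * 2 = 403.18
  FLAT5 = $5 flat: discount_amount = min(5.00, 403.18) = 5.00
  final_price = 403.18 - 5.00 = 398.18
  -> final_price = 398.18
Step 2: calculate_tip(bill_amount=398.18, tip_percent=18, split_ways=1)
  tip_amount = 398.18 * 18/100 = 71.6724 -> 71.67
  total = 398.18 + 71.67 = 469.85
  per_person = 469.85 / 1 = 469.85 -> 469.85
  -> per_person = 469.85
$469.85


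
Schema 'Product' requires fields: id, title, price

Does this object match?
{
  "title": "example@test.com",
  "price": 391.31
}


Checking required fields...
Missing: id
Invalid - missing required field 'id'


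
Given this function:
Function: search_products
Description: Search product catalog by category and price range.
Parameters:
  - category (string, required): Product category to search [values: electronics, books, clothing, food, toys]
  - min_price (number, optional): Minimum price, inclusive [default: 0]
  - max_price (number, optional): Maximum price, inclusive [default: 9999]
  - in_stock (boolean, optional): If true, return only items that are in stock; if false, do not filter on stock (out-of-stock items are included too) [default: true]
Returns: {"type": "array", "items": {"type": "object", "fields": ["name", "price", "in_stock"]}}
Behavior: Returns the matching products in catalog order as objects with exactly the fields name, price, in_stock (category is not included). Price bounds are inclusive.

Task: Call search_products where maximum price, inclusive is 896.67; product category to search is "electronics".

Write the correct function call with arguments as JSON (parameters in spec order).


Mapping each described value to its parameter name:
  'Maximum price, inclusive' -> max_price = 896.67
  'Product category to search' -> category = "electronics"
search_products({"category": "electronics", "max_price": 896.67})


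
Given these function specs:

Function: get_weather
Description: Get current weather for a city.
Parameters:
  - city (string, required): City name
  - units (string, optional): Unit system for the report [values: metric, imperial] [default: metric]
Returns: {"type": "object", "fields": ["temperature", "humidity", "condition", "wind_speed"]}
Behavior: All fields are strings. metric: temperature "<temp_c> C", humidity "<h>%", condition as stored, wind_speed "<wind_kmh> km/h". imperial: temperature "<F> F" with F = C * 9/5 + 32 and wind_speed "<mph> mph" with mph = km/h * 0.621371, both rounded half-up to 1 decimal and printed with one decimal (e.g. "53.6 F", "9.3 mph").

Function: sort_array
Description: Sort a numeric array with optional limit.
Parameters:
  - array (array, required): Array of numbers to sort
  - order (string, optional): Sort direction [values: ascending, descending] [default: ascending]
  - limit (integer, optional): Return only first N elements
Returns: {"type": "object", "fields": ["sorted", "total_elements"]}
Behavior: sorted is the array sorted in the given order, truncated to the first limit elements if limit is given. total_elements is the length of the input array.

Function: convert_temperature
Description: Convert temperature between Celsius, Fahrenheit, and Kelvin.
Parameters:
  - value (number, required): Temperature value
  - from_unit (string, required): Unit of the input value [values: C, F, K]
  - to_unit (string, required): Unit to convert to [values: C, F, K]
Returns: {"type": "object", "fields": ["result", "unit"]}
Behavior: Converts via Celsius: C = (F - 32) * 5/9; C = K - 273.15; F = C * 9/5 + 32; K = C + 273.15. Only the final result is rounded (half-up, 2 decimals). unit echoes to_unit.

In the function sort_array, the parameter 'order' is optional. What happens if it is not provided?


The sort_array spec declares:
  - order (string, optional): Sort direction [values: ascending, descending] [default: ascending]
It defaults to ascending


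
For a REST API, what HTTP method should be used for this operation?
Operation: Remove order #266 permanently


GET = read, POST = create, PUT = update/replace, DELETE = remove
This operation is a removal.
DELETE


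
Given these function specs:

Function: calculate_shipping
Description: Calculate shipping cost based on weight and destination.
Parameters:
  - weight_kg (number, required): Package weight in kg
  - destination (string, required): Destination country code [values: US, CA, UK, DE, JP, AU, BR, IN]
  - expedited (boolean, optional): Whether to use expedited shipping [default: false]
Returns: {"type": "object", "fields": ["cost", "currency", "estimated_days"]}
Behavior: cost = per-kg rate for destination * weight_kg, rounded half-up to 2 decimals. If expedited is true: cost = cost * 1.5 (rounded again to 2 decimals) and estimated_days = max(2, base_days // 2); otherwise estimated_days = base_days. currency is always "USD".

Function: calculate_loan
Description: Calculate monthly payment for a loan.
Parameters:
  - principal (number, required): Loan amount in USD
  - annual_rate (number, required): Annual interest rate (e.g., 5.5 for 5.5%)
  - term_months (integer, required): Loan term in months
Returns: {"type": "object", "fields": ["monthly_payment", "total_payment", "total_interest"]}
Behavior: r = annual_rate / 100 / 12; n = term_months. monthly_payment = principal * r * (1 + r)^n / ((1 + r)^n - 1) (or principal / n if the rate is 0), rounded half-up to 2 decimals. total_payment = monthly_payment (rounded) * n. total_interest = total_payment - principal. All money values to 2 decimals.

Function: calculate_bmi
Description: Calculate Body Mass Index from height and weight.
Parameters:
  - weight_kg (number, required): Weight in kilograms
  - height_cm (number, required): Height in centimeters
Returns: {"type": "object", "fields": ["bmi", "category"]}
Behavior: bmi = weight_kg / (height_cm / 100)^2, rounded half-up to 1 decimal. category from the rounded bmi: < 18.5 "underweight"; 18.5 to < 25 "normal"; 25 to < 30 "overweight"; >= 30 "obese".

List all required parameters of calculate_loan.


Parameters of calculate_loan and their required/optional flag:
  principal: required
  annual_rate: required
  term_months: required
annual_rate, principal, term_months


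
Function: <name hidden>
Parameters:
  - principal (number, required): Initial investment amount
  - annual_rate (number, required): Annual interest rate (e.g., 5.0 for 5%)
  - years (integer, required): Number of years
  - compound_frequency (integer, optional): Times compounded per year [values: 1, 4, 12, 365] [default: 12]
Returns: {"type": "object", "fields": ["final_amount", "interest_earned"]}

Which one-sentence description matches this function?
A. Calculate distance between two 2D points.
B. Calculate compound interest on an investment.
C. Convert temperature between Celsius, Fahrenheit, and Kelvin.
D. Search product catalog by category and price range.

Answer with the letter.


Parameters principal, annual_rate, years, compound_frequency and return ["final_amount", "interest_earned"] fit: Calculate compound interest on an investment.
B


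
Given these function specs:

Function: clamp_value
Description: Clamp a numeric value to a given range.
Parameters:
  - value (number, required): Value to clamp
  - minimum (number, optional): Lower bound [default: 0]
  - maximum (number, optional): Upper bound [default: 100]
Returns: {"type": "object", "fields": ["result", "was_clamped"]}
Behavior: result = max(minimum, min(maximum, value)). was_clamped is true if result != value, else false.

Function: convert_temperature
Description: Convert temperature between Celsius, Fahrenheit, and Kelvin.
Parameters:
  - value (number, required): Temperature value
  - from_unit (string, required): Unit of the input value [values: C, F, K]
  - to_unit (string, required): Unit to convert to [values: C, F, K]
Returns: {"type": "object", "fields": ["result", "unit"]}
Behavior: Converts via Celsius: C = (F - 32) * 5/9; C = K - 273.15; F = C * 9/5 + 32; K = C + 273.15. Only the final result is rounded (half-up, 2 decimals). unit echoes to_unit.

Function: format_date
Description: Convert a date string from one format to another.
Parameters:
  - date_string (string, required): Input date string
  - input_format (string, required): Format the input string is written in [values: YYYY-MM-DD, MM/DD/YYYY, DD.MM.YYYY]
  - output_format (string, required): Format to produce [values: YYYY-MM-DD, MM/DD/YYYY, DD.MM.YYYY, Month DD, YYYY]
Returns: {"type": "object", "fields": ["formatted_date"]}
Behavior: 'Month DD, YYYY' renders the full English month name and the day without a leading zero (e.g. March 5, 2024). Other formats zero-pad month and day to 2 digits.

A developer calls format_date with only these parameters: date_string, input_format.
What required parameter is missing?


Required parameters: date_string, input_format, output_format
Provided: date_string, input_format
Missing: output_format
output_format


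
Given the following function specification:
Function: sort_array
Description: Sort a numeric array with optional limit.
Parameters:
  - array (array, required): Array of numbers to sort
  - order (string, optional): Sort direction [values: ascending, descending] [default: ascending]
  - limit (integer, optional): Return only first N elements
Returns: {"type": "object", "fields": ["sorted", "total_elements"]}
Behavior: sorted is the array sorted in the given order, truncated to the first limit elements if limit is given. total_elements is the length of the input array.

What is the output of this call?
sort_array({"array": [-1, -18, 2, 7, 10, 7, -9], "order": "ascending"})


sorted ascending: [-18, -9, -1, 2, 7, 7, 10]
total_elements = len(input) = 7
Output:
{"sorted": [-18, -9, -1, 2, 7, 7, 10], "total_elements": 7}


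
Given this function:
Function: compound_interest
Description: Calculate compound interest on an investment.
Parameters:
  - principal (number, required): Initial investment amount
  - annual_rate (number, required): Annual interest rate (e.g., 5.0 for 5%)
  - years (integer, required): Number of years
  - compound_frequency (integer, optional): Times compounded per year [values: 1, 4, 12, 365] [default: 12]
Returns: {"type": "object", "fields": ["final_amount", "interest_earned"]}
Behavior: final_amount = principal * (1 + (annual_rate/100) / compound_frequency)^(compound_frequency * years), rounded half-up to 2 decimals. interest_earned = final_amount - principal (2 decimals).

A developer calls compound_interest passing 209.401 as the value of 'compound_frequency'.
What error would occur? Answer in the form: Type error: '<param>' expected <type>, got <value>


Spec: 'compound_frequency' is declared as integer; 209.401 is a non-integer number.
Type error: 'compound_frequency' expected integer, got 209.401


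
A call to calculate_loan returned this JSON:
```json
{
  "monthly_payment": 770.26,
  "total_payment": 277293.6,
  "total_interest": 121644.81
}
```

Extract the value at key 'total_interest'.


121644.81


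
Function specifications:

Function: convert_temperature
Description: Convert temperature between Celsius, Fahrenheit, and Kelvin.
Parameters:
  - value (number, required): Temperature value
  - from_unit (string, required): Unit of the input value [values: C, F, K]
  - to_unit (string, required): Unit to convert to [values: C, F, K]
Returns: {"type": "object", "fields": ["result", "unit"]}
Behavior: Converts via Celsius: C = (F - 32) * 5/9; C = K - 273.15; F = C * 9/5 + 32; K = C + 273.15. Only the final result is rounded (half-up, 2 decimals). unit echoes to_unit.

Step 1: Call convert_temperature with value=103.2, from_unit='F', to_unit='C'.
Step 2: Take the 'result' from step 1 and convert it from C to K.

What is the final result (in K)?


Step 1: convert_temperature(value=103.2, from_unit=F, to_unit=C)
  To C: (103.2 - 32) * 5/9 = 39.555556
  Target is C: 39.555556
  Round to 2 decimals: 39.56
  -> result = 39.56 C
Step 2: convert_temperature(value=39.56, from_unit=C, to_unit=K)
  Input already in C: 39.56
  To K: 39.56 + 273.15 = 312.71
  Round to 2 decimals: 312.71
  -> result = 312.71 K
312.71 K
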